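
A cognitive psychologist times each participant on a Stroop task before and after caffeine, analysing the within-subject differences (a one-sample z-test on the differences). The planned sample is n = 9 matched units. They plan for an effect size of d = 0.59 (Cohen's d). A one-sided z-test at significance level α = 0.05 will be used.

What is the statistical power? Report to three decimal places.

Power ≈ 0.550

Noncentrality parameter: δ = d·√n = 0.59 × √9 = 1.7700
Critical value for a one-sided test at α = 0.05: z_α = 1.645.
Power = Φ(δ − 1.645) = Φ(0.125) = 0.5498.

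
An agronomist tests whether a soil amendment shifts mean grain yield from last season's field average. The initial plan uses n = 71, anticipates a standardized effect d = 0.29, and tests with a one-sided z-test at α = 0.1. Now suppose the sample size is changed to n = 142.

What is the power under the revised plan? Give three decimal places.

With n = 142: δ = d·√n = 0.29 × √142 = 3.4557. Critical value z_{0.1} = 1.282.
Revised power = P(Z > 1.282 − δ) = Φ(2.174) = 0.9852.

Power ≈ 0.985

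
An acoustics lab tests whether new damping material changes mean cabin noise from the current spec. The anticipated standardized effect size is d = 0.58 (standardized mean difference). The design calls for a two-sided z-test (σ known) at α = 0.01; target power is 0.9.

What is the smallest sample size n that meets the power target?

n = 45

For power 0.9 need Φ(δ − z_{0.005}) = 0.9, so δ = z_{0.005} + z_{0.10} = 2.576 + 1.282 = 3.857.
(Ignoring the negligible lower-tail rejection probability gives the usual closed-form inversion.)
δ = d·√n ⇒ n = (δ/d)² = (3.857 / 0.58)² = 44.23.
Round up to the next whole unit.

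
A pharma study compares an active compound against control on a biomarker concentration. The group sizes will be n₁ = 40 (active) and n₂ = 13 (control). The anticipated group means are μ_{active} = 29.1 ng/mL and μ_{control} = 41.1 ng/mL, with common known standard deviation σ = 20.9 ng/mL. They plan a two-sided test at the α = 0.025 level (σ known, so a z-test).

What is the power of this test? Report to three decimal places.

Power ≈ 0.329

Standardized effect: d = |μ_{active} − μ_{control}| / σ = |29.1 − 41.1| / 20.9 = 0.5742
Noncentrality parameter: λ = d / √(1/n₁ + 1/n₂) = 0.5742 / √(1/40 + 1/13) = 1.7985
Critical value for a two-sided test at α = 0.025: z_{α/2} = 2.241.
Power = Φ(λ − 2.241) + Φ(−λ − 2.241) = Φ(-0.443) + Φ(-4.040) = 0.3289 + 0.0000 = 0.3289.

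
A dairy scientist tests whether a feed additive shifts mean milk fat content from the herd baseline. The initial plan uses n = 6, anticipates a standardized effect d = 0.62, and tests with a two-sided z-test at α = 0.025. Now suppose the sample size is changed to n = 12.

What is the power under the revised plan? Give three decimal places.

Power ≈ 0.463

With n = 12: δ = d·√n = 0.62 × √12 = 2.1477. Critical value z_{0.0125} = 2.241.
Revised power = Φ(δ − 2.241) + Φ(−δ − 2.241) = Φ(-0.094) + Φ(-4.389) = 0.4627 + 0.0000 = 0.4627.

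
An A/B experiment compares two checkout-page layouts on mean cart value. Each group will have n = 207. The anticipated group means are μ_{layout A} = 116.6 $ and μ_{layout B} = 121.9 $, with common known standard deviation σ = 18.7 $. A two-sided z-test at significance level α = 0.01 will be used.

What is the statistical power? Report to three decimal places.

Power ≈ 0.621

Standardized effect: d = |μ_{layout A} − μ_{layout B}| / σ = |116.6 − 121.9| / 18.7 = 0.2834
Noncentrality parameter: δ = d·√(n/2) = 0.2834 × √(207/2) = 2.8834
Critical value for a two-sided test at α = 0.01: z_{α/2} = 2.576.
Power = Φ(δ − 2.576) + Φ(−δ − 2.576) = Φ(0.308) + Φ(-5.459) = 0.6208 + 0.0000 = 0.6208.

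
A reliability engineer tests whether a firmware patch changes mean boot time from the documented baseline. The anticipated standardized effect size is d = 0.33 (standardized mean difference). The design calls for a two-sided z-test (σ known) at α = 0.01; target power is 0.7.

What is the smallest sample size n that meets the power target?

For power 0.7 need Φ(δ − z_{0.005}) = 0.7, so δ = z_{0.005} + z_{0.30} = 2.576 + 0.524 = 3.100.
(The Φ(−δ − z_{α/2}) term is vanishingly small for δ > 0 and is dropped in the standard sample-size formula.)
δ = d·√n ⇒ n = (δ/d)² = (3.100 / 0.33)² = 88.26.
Round up to the next whole unit.

n = 89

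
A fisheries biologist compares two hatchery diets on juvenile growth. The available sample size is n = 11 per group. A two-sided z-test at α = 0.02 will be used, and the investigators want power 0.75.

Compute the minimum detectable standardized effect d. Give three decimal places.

d ≈ 1.280

Required noncentrality: δ = z_{0.01} + z_{0.25} = 2.326 + 0.674 = 3.001.
(The second rejection-region term Φ(−δ − z_{α/2}) is negligible and dropped.)
δ = d·√(n/2) ⇒ d = δ/√(n/2) = 3.001/√(11/2) = 1.2796.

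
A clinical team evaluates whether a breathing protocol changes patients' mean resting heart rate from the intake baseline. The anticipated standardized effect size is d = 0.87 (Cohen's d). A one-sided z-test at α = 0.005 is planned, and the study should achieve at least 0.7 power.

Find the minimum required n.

Set Φ(δ − 2.576) = 0.7; then δ − 2.576 = Φ⁻¹(0.7) = 0.524, giving δ = 3.100.
δ = d·√n ⇒ n = (δ/d)² = (3.100 / 0.87)² = 12.70.
Round up to the next whole unit.

n = 13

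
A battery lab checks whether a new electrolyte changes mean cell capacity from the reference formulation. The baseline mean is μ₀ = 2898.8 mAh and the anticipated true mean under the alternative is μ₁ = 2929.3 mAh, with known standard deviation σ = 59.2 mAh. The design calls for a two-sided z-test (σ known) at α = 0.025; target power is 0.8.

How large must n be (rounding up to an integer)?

Standardized effect: d = |μ₁ − μ₀| / σ = |2929.3 − 2898.8| / 59.2 = 0.5152
Set Φ(δ − 2.241) = 0.8; then δ − 2.241 = Φ⁻¹(0.8) = 0.842, giving δ = 3.083.
(The Φ(−δ − z_{α/2}) term is vanishingly small for δ > 0 and is dropped in the standard sample-size formula.)
δ = d·√n ⇒ n = (δ/d)² = (3.083 / 0.5152)² = 35.81.
Rounding up, n = 36.

n = 36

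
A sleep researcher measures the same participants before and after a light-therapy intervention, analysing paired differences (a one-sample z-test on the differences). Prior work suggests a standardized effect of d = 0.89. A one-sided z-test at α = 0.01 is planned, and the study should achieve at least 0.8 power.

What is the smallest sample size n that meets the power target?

For power 0.8 need Φ(δ − z_{0.01}) = 0.8, so δ = z_{0.01} + z_{0.20} = 2.326 + 0.842 = 3.168.
δ = d·√n ⇒ n = (δ/d)² = (3.168 / 0.89)² = 12.67.
Round up to the next whole unit.

n = 13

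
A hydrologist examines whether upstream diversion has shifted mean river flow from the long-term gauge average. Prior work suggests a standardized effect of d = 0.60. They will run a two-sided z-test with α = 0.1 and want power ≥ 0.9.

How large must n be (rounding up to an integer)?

n = 24

For power 0.9 need Φ(δ − z_{0.05}) = 0.9, so δ = z_{0.05} + z_{0.10} = 1.645 + 1.282 = 2.926.
(For δ > 0 the lower-tail rejection region contributes negligibly to power, so the one-term inversion is standard.)
δ = d·√n ⇒ n = (δ/d)² = (2.926 / 0.60)² = 23.79.
Round up to the next whole unit.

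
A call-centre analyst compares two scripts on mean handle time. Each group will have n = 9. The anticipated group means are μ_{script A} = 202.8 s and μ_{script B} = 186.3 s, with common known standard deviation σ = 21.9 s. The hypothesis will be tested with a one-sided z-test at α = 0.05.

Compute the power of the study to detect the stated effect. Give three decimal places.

Standardized effect: d = |μ_{script A} − μ_{script B}| / σ = |202.8 − 186.3| / 21.9 = 0.7534
Noncentrality parameter: δ = d·√(n/2) = 0.7534 × √(9/2) = 1.5983
One-sided α = 0.05 → critical value z_{0.05} = 1.645.
Power = P(Z > 1.645 − δ) = Φ(-0.047) = 0.4814.

Power ≈ 0.481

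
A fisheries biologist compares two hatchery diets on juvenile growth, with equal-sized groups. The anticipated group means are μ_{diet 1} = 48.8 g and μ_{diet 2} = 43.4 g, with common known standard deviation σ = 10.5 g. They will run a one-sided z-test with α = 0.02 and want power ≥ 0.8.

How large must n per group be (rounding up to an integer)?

n = 64 per group

Standardized effect: d = |μ_{diet 1} − μ_{diet 2}| / σ = |48.8 − 43.4| / 10.5 = 0.5143
Set Φ(δ − 2.054) = 0.8; then δ − 2.054 = Φ⁻¹(0.8) = 0.842, giving δ = 2.895.
δ = d·√(n/2) ⇒ n = 2(δ/d)² = 2 × (2.895 / 0.5143)² = 63.39.
Rounding up, n = 64 per group.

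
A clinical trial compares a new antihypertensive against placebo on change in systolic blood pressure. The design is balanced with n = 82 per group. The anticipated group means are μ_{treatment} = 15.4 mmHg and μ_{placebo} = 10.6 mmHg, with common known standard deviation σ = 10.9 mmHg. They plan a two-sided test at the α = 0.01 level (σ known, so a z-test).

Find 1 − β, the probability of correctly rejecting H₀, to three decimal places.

Standardized effect: d = |μ_{treatment} − μ_{placebo}| / σ = |15.4 − 10.6| / 10.9 = 0.4404
Noncentrality parameter: δ = d·√(n/2) = 0.4404 × √(82/2) = 2.8197
Two-sided α = 0.01 → critical value z_{0.005} = 2.576.
Power = Φ(δ − 2.576) + Φ(−δ − 2.576) = Φ(0.244) + Φ(-5.396) = 0.5963 + 0.0000 = 0.5963.

Power ≈ 0.596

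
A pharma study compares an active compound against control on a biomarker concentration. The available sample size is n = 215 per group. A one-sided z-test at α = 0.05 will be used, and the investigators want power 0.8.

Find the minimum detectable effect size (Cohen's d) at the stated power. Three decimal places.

Required noncentrality: δ = z_{0.05} + z_{0.20} = 1.645 + 0.842 = 2.486.
δ = d·√(n/2) ⇒ d = δ/√(n/2) = 2.486/√(215/2) = 0.2398.

d ≈ 0.240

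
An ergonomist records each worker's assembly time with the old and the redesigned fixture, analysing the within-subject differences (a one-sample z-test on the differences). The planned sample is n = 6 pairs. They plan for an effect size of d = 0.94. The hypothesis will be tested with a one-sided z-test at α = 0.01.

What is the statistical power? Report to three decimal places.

Noncentrality parameter: λ = d·√n = 0.94 × √6 = 2.3025
Critical value for a one-sided test at α = 0.01: z_α = 2.326.
Power = P(Z > 2.326 − λ) = Φ(-0.024) = 0.4905.

Power ≈ 0.490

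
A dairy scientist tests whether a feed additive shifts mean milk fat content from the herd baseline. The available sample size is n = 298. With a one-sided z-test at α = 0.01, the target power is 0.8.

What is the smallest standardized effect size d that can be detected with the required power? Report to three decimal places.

Need Φ(δ − 2.326) = 0.8, so δ = 2.326 + 0.842 = 3.168.
δ = d·√n ⇒ d = δ/√n = 3.168/√298 = 0.1835.

d ≈ 0.184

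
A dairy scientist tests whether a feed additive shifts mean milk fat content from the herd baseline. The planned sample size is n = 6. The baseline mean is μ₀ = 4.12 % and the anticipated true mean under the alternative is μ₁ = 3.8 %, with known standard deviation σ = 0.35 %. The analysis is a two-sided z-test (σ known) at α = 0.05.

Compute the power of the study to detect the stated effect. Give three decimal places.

Standardized effect: d = |μ₁ − μ₀| / σ = |3.8 − 4.12| / 0.35 = 0.9143
Noncentrality parameter: δ = d·√n = 0.9143 × √6 = 2.2395
Two-sided α = 0.05 → critical value z_{0.025} = 1.960.
Power = Φ(δ − 1.960) + Φ(−δ − 1.960) = Φ(0.280) + Φ(-4.199) = 0.6101 + 0.0000 = 0.6101.

Power ≈ 0.610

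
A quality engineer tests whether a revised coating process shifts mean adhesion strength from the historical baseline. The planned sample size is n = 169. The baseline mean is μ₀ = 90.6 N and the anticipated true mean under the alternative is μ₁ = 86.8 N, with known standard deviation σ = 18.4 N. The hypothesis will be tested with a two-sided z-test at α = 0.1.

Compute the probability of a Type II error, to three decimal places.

Standardized effect: d = |μ₁ − μ₀| / σ = |86.8 − 90.6| / 18.4 = 0.2065
Noncentrality parameter: δ = d·√n = 0.2065 × √169 = 2.6848
Two-sided α = 0.1 → critical value z_{0.05} = 1.645.
Power = Φ(δ − 1.645) + Φ(−δ − 1.645) = Φ(1.040) + Φ(-4.330) = 0.8508 + 0.0000 = 0.8508.
Type II error: β = 1 − power = 1 − 0.8508 = 0.1492.

β ≈ 0.149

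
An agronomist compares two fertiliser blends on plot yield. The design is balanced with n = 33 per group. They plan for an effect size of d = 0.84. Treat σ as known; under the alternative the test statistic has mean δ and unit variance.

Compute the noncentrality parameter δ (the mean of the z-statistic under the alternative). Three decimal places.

δ ≈ 3.412

The noncentrality parameter scales effect size by the design's sample-size factor: δ = d·√(n/2) = 0.84 × √(33/2) = 3.4121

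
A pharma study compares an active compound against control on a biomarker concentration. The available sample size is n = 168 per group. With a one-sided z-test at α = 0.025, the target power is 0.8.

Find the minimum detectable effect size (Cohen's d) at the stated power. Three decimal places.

Required noncentrality: δ = z_{0.025} + z_{0.20} = 1.960 + 0.842 = 2.802.
δ = d·√(n/2) ⇒ d = δ/√(n/2) = 2.802/√(168/2) = 0.3057.

d ≈ 0.306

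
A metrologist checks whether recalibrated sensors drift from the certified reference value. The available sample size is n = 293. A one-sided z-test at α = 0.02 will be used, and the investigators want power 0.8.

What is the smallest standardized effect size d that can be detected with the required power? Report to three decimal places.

d ≈ 0.169

Need Φ(δ − 2.054) = 0.8, so δ = 2.054 + 0.842 = 2.895.
δ = d·√n ⇒ d = δ/√n = 2.895/√293 = 0.1691.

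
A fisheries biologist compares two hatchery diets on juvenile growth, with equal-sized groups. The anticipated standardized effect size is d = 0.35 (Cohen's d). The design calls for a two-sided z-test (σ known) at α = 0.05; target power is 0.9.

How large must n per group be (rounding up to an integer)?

Set Φ(δ − 1.960) = 0.9; then δ − 1.960 = Φ⁻¹(0.9) = 1.282, giving δ = 3.242.
(The Φ(−δ − z_{α/2}) term is vanishingly small for δ > 0 and is dropped in the standard sample-size formula.)
δ = d·√(n/2) ⇒ n = 2(δ/d)² = 2 × (3.242 / 0.35)² = 171.55.
Rounding up, n = 172 per group.

n = 172 per group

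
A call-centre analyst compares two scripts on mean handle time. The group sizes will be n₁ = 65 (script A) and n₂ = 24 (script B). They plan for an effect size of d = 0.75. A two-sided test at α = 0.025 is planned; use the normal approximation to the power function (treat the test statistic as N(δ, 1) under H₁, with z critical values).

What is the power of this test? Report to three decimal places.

Power ≈ 0.816

Noncentrality parameter: δ = d / √(1/n₁ + 1/n₂) = 0.75 / √(1/65 + 1/24) = 3.1400
Two-sided α = 0.025 → critical value z_{0.0125} = 2.241.
Power = Φ(δ − 2.241) + Φ(−δ − 2.241) = Φ(0.899) + Φ(-5.381) = 0.8156 + 0.0000 = 0.8156.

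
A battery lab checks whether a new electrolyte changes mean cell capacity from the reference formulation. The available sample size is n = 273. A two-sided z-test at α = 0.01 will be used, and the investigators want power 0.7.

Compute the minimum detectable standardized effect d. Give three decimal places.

d ≈ 0.188

Required noncentrality: δ = z_{0.005} + z_{0.30} = 2.576 + 0.524 = 3.100.
(Lower-tail contribution to power is negligible for δ > 0.)
δ = d·√n ⇒ d = δ/√n = 3.100/√273 = 0.1876.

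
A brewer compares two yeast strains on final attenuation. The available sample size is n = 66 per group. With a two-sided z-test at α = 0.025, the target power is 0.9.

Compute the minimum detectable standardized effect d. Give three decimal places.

d ≈ 0.613

Need Φ(δ − 2.241) = 0.9, so δ = 2.241 + 1.282 = 3.523.
(The second rejection-region term Φ(−δ − z_{α/2}) is negligible and dropped.)
δ = d·√(n/2) ⇒ d = δ/√(n/2) = 3.523/√(66/2) = 0.6133.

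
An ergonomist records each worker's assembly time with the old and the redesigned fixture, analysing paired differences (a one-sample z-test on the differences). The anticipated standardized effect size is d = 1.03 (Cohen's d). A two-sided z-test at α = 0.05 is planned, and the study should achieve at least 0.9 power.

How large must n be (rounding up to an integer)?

n = 10

Set Φ(δ − 1.960) = 0.9; then δ − 1.960 = Φ⁻¹(0.9) = 1.282, giving δ = 3.242.
(Ignoring the negligible lower-tail rejection probability gives the usual closed-form inversion.)
δ = d·√n ⇒ n = (δ/d)² = (3.242 / 1.03)² = 9.90.
Round up to the next whole unit.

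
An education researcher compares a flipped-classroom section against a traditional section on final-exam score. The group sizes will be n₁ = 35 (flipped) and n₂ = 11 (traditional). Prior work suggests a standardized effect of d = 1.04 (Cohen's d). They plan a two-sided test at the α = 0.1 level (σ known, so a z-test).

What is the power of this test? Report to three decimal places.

Power ≈ 0.914

Noncentrality parameter: λ = d / √(1/n₁ + 1/n₂) = 1.04 / √(1/35 + 1/11) = 3.0087
Critical value for a two-sided test at α = 0.1: z_{α/2} = 1.645.
Power = Φ(λ − 1.645) + Φ(−λ − 1.645) = Φ(1.364) + Φ(-4.654) = 0.9137 + 0.0000 = 0.9137.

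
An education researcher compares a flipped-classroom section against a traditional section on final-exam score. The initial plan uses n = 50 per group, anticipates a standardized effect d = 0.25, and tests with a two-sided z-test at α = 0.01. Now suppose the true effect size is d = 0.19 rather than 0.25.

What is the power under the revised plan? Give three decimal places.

With d = 0.19: δ = d·√(n/2) = 0.19 × √(50/2) = 0.9500. Critical value z_{0.005} = 2.576.
Revised power = Φ(δ − 2.576) + Φ(−δ − 2.576) = Φ(-1.626) + Φ(-3.526) = 0.0520 + 0.0002 = 0.0522.

Power ≈ 0.052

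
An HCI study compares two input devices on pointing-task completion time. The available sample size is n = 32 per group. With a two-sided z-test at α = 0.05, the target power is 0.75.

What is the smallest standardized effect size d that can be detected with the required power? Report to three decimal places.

d ≈ 0.659

Required noncentrality: δ = z_{0.025} + z_{0.25} = 1.960 + 0.674 = 2.634.
(The second rejection-region term Φ(−δ − z_{α/2}) is negligible and dropped.)
δ = d·√(n/2) ⇒ d = δ/√(n/2) = 2.634/√(32/2) = 0.6586.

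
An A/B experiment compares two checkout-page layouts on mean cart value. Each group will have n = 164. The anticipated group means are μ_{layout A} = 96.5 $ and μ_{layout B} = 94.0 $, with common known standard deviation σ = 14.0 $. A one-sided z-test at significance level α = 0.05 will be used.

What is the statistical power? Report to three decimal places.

Standardized effect: d = |μ_{layout A} − μ_{layout B}| / σ = |96.5 − 94.0| / 14.0 = 0.1786
Noncentrality parameter: λ = d·√(n/2) = 0.1786 × √(164/2) = 1.6170
One-sided α = 0.05 → critical value z_{0.05} = 1.645.
Power = P(Z > 1.645 − λ) = Φ(-0.028) = 0.4889.

Power ≈ 0.489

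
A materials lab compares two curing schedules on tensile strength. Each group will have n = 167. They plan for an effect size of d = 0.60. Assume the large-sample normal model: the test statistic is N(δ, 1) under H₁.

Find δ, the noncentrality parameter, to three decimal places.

The noncentrality parameter scales effect size by the design's sample-size factor: δ = d·√(n/2) = 0.60 × √(167/2) = 5.4827

δ ≈ 5.483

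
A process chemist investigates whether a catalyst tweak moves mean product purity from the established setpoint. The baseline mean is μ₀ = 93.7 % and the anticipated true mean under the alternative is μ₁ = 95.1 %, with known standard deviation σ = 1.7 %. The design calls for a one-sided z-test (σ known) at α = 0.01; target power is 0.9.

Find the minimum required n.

n = 20

Standardized effect: d = |μ₁ − μ₀| / σ = |95.1 − 93.7| / 1.7 = 0.8235
Set Φ(δ − 2.326) = 0.9; then δ − 2.326 = Φ⁻¹(0.9) = 1.282, giving δ = 3.608.
δ = d·√n ⇒ n = (δ/d)² = (3.608 / 0.8235)² = 19.19.
Round up to the next whole unit.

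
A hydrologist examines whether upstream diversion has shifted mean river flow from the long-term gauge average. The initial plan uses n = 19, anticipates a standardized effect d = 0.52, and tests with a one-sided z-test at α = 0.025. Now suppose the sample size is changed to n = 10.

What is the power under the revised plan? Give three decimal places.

Power ≈ 0.376

With n = 10: δ = d·√n = 0.52 × √10 = 1.6444. Critical value z_{0.025} = 1.960.
Revised power = P(Z > 1.960 − δ) = Φ(-0.316) = 0.3762.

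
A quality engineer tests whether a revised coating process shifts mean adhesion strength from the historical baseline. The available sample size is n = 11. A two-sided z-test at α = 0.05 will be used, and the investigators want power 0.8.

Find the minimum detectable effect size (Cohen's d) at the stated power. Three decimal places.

Required noncentrality: δ = z_{0.025} + z_{0.20} = 1.960 + 0.842 = 2.802.
(The second rejection-region term Φ(−δ − z_{α/2}) is negligible and dropped.)
δ = d·√n ⇒ d = δ/√n = 2.802/√11 = 0.8447.

d ≈ 0.845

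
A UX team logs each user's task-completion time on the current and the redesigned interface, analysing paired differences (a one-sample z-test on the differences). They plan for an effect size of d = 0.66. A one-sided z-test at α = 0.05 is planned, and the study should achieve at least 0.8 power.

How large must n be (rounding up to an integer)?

For power 0.8 need Φ(δ − z_{0.05}) = 0.8, so δ = z_{0.05} + z_{0.20} = 1.645 + 0.842 = 2.486.
δ = d·√n ⇒ n = (δ/d)² = (2.486 / 0.66)² = 14.19.
Rounding up, n = 15.

n = 15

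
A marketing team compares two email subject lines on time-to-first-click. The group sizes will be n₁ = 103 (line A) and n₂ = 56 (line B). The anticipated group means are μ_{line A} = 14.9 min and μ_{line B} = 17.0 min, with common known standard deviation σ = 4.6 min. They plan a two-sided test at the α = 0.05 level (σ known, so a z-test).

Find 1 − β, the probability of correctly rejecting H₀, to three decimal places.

Power ≈ 0.785

Standardized effect: d = |μ_{line A} − μ_{line B}| / σ = |14.9 − 17.0| / 4.6 = 0.4565
Noncentrality parameter: δ = d / √(1/n₁ + 1/n₂) = 0.4565 / √(1/103 + 1/56) = 2.7496
Critical value for a two-sided test at α = 0.05: z_{α/2} = 1.960.
Power = Φ(δ − 1.960) + Φ(−δ − 1.960) = Φ(0.790) + Φ(-4.710) = 0.7851 + 0.0000 = 0.7851.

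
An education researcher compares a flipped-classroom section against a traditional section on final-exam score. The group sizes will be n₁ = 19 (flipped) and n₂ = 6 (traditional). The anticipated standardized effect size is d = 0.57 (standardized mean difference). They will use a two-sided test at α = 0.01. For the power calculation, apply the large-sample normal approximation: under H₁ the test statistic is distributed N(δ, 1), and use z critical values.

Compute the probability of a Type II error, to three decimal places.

β ≈ 0.913

Noncentrality parameter: δ = d / √(1/n₁ + 1/n₂) = 0.57 / √(1/19 + 1/6) = 1.2172
Two-sided α = 0.01 → critical value z_{0.005} = 2.576.
Power = Φ(δ − 2.576) + Φ(−δ − 2.576) = Φ(-1.359) + Φ(-3.793) = 0.0871 + 0.0001 = 0.0872.
Type II error: β = 1 − power = 1 − 0.0872 = 0.9128.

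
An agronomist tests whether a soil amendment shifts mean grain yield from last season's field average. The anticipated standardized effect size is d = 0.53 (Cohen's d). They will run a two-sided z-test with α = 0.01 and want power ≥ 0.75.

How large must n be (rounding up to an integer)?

For power 0.75 need Φ(δ − z_{0.005}) = 0.75, so δ = z_{0.005} + z_{0.25} = 2.576 + 0.674 = 3.250.
(Ignoring the negligible lower-tail rejection probability gives the usual closed-form inversion.)
δ = d·√n ⇒ n = (δ/d)² = (3.250 / 0.53)² = 37.61.
Rounding up, n = 38.

n = 38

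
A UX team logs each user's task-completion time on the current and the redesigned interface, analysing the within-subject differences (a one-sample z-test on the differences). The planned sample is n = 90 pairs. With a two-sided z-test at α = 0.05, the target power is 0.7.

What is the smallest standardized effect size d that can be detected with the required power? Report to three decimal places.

d ≈ 0.262

Required noncentrality: δ = z_{0.025} + z_{0.30} = 1.960 + 0.524 = 2.484.
(The second rejection-region term Φ(−δ − z_{α/2}) is negligible and dropped.)
δ = d·√n ⇒ d = δ/√n = 2.484/√90 = 0.2619.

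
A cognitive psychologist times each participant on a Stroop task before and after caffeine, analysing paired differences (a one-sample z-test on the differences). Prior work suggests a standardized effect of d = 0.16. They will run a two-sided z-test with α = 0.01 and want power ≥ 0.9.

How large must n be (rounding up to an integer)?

n = 582

For power 0.9 need Φ(δ − z_{0.005}) = 0.9, so δ = z_{0.005} + z_{0.10} = 2.576 + 1.282 = 3.857.
(Ignoring the negligible lower-tail rejection probability gives the usual closed-form inversion.)
δ = d·√n ⇒ n = (δ/d)² = (3.857 / 0.16)² = 581.23.
Rounding up, n = 582.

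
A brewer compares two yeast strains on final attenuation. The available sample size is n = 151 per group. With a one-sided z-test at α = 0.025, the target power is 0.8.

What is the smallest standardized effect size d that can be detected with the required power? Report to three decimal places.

d ≈ 0.322

Required noncentrality: δ = z_{0.025} + z_{0.20} = 1.960 + 0.842 = 2.802.
δ = d·√(n/2) ⇒ d = δ/√(n/2) = 2.802/√(151/2) = 0.3224.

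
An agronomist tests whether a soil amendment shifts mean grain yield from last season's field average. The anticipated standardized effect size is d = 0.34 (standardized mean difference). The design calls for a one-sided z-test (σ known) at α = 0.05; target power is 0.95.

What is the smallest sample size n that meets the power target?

For power 0.95 need Φ(δ − z_{0.05}) = 0.95, so δ = z_{0.05} + z_{0.05} = 1.645 + 1.645 = 3.290.
δ = d·√n ⇒ n = (δ/d)² = (3.290 / 0.34)² = 93.62.
Rounding up, n = 94.

n = 94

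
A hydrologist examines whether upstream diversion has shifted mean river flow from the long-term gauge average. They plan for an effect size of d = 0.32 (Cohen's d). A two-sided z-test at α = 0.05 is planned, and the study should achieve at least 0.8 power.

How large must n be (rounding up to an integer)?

n = 77

For power 0.8 need Φ(δ − z_{0.025}) = 0.8, so δ = z_{0.025} + z_{0.20} = 1.960 + 0.842 = 2.802.
(The Φ(−δ − z_{α/2}) term is vanishingly small for δ > 0 and is dropped in the standard sample-size formula.)
δ = d·√n ⇒ n = (δ/d)² = (2.802 / 0.32)² = 76.65.
Round up to the next whole unit.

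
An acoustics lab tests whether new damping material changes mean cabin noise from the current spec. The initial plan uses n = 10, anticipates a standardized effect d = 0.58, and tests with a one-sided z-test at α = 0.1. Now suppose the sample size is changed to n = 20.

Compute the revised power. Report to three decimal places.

Power ≈ 0.905

With n = 20: δ = d·√n = 0.58 × √20 = 2.5938. Critical value z_{0.1} = 1.282.
Revised power = Φ(δ − 1.282) = Φ(1.312) = 0.9053.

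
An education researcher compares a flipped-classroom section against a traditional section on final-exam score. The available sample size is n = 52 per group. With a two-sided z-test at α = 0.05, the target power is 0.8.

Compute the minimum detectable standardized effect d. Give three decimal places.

Need Φ(δ − 1.960) = 0.8, so δ = 1.960 + 0.842 = 2.802.
(Lower-tail contribution to power is negligible for δ > 0.)
δ = d·√(n/2) ⇒ d = δ/√(n/2) = 2.802/√(52/2) = 0.5494.

d ≈ 0.549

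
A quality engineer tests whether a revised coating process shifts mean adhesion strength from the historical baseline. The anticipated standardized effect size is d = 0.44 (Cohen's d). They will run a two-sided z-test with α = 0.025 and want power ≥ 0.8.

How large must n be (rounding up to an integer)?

n = 50

For power 0.8 need Φ(δ − z_{0.0125}) = 0.8, so δ = z_{0.0125} + z_{0.20} = 2.241 + 0.842 = 3.083.
(Ignoring the negligible lower-tail rejection probability gives the usual closed-form inversion.)
δ = d·√n ⇒ n = (δ/d)² = (3.083 / 0.44)² = 49.10.
Rounding up, n = 50.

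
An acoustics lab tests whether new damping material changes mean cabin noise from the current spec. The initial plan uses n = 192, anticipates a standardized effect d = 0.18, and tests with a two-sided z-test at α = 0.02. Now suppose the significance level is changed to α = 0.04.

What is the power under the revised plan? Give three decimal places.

δ = d·√n = 0.18 × √192 = 2.4942 (unchanged). New critical value: z_{0.02} = 2.054.
Revised power = Φ(δ − 2.054) + Φ(−δ − 2.054) = Φ(0.440) + Φ(-4.548) = 0.6702 + 0.0000 = 0.6702.

Power ≈ 0.670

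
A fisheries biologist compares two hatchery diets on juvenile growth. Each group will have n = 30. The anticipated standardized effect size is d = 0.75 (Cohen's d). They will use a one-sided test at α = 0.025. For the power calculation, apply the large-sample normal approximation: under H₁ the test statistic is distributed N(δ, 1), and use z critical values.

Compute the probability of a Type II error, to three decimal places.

Noncentrality parameter: δ = d·√(n/2) = 0.75 × √(30/2) = 2.9047
Critical value for a one-sided test at α = 0.025: z_α = 1.960.
Power = P(Z > 1.960 − δ) = Φ(0.945) = 0.8276.
Type II error: β = 1 − power = 1 − 0.8276 = 0.1724.

β ≈ 0.172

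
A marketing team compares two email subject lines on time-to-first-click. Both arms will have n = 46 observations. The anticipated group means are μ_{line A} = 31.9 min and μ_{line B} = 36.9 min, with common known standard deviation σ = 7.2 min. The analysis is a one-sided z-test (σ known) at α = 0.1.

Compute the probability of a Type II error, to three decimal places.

Standardized effect: d = |μ_{line A} − μ_{line B}| / σ = |31.9 − 36.9| / 7.2 = 0.6944
Noncentrality parameter: δ = d·√(n/2) = 0.6944 × √(46/2) = 3.3304
One-sided α = 0.1 → critical value z_{0.1} = 1.282.
Power = P(Z > 1.282 − δ) = Φ(2.049) = 0.9798.
Type II error: β = 1 − power = 1 − 0.9798 = 0.0202.

β ≈ 0.020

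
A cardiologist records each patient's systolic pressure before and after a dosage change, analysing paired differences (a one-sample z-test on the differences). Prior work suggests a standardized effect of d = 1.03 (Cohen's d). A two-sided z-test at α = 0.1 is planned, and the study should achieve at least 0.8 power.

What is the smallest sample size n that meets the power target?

Set Φ(δ − 1.645) = 0.8; then δ − 1.645 = Φ⁻¹(0.8) = 0.842, giving δ = 2.486.
(For δ > 0 the lower-tail rejection region contributes negligibly to power, so the one-term inversion is standard.)
δ = d·√n ⇒ n = (δ/d)² = (2.486 / 1.03)² = 5.83.
Round up to the next whole unit.

n = 6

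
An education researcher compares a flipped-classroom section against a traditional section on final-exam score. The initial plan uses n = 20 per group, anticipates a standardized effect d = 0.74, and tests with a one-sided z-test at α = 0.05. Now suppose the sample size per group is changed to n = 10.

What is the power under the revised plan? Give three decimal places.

With n = 10 per group: δ = d·√(n/2) = 0.74 × √(10/2) = 1.6547. Critical value z_{0.05} = 1.645.
Revised power = Φ(δ − 1.645) = Φ(0.010) = 0.5039.

Power ≈ 0.504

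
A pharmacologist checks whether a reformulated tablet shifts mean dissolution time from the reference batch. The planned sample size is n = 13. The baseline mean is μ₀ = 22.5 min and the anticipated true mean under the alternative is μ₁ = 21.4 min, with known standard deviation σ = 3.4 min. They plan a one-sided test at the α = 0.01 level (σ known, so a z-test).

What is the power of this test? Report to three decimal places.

Standardized effect: d = |μ₁ − μ₀| / σ = |21.4 − 22.5| / 3.4 = 0.3235
Noncentrality parameter: δ = d·√n = 0.3235 × √13 = 1.1665
Critical value for a one-sided test at α = 0.01: z_α = 2.326.
Power = Φ(δ − 2.326) = Φ(-1.160) = 0.1231.

Power ≈ 0.123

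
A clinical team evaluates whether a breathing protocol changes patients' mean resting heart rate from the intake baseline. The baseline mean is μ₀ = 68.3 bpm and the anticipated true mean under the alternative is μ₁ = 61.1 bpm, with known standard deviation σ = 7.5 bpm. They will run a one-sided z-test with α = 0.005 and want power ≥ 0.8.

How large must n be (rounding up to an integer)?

n = 13

Standardized effect: d = |μ₁ − μ₀| / σ = |61.1 − 68.3| / 7.5 = 0.9600
For power 0.8 need Φ(δ − z_{0.005}) = 0.8, so δ = z_{0.005} + z_{0.20} = 2.576 + 0.842 = 3.417.
δ = d·√n ⇒ n = (δ/d)² = (3.417 / 0.9600)² = 12.67.
Rounding up, n = 13.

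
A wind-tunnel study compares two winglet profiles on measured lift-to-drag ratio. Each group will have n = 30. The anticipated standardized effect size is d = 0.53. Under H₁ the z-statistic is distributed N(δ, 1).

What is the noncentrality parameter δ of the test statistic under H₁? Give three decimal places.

δ ≈ 2.053

The noncentrality parameter scales effect size by the design's sample-size factor: δ = d·√(n/2) = 0.53 × √(30/2) = 2.0527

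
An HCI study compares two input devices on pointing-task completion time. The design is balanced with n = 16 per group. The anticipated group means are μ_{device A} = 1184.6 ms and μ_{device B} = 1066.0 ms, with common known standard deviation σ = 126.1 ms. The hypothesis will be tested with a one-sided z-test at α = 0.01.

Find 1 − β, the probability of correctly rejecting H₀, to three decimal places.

Standardized effect: d = |μ_{device A} − μ_{device B}| / σ = |1184.6 − 1066.0| / 126.1 = 0.9405
Noncentrality parameter: δ = d·√(n/2) = 0.9405 × √(16/2) = 2.6602
Critical value for a one-sided test at α = 0.01: z_α = 2.326.
Power = P(Z > 2.326 − δ) = Φ(0.334) = 0.6308.

Power ≈ 0.631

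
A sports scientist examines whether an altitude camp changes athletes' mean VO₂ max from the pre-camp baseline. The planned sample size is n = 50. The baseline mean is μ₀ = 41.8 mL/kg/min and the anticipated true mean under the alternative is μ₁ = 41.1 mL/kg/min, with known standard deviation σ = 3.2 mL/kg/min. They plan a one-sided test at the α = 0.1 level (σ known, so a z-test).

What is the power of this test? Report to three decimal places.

Standardized effect: d = |μ₁ − μ₀| / σ = |41.1 − 41.8| / 3.2 = 0.2187
Noncentrality parameter: δ = d·√n = 0.2187 × √50 = 1.5468
One-sided α = 0.1 → critical value z_{0.1} = 1.282.
Power = Φ(δ − 1.282) = Φ(0.265) = 0.6046.

Power ≈ 0.605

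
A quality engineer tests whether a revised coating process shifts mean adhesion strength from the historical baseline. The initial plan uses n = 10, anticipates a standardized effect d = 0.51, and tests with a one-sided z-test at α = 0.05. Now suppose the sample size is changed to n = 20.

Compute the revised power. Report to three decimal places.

Power ≈ 0.738

With n = 20: δ = d·√n = 0.51 × √20 = 2.2808. Critical value z_{0.05} = 1.645.
Revised power = P(Z > 1.645 − δ) = Φ(0.636) = 0.7376.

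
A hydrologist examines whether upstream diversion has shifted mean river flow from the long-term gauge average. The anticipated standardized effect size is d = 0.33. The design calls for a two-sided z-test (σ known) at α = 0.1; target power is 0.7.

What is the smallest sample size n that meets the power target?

For power 0.7 need Φ(δ − z_{0.05}) = 0.7, so δ = z_{0.05} + z_{0.30} = 1.645 + 0.524 = 2.169.
(For δ > 0 the lower-tail rejection region contributes negligibly to power, so the one-term inversion is standard.)
δ = d·√n ⇒ n = (δ/d)² = (2.169 / 0.33)² = 43.21.
Round up to the next whole unit.

n = 44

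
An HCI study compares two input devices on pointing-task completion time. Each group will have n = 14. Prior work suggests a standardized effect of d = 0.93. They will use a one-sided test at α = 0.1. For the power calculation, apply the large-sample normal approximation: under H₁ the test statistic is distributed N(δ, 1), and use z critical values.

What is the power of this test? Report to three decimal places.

Noncentrality parameter: δ = d·√(n/2) = 0.93 × √(14/2) = 2.4605
One-sided α = 0.1 → critical value z_{0.1} = 1.282.
Power = P(Z > 1.282 − δ) = Φ(1.179) = 0.8808.

Power ≈ 0.881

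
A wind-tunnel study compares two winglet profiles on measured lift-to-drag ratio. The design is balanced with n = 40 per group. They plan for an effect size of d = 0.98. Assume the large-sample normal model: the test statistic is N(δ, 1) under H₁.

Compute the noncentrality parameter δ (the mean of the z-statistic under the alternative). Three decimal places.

δ ≈ 4.383

δ = d·√(n/2) = 0.98 × √(40/2) = 4.3827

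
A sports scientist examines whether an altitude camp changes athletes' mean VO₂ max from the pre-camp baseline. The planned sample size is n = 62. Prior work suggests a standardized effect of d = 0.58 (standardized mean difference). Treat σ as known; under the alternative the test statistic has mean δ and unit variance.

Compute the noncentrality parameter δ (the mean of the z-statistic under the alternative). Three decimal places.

δ = d·√n = 0.58 × √62 = 4.5669

δ ≈ 4.567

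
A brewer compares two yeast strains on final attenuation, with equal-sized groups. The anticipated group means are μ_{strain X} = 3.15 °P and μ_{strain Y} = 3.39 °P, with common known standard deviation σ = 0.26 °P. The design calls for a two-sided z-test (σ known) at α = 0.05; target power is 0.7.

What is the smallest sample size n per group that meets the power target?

n = 15 per group

Standardized effect: d = |μ_{strain X} − μ_{strain Y}| / σ = |3.15 − 3.39| / 0.26 = 0.9231
Set Φ(δ − 1.960) = 0.7; then δ − 1.960 = Φ⁻¹(0.7) = 0.524, giving δ = 2.484.
(For δ > 0 the lower-tail rejection region contributes negligibly to power, so the one-term inversion is standard.)
δ = d·√(n/2) ⇒ n = 2(δ/d)² = 2 × (2.484 / 0.9231)² = 14.49.
Round up to the next whole unit.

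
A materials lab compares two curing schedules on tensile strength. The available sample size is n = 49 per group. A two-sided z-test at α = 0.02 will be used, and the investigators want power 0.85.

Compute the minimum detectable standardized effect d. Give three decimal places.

d ≈ 0.679

Need Φ(δ − 2.326) = 0.85, so δ = 2.326 + 1.036 = 3.363.
(The second rejection-region term Φ(−δ − z_{α/2}) is negligible and dropped.)
δ = d·√(n/2) ⇒ d = δ/√(n/2) = 3.363/√(49/2) = 0.6794.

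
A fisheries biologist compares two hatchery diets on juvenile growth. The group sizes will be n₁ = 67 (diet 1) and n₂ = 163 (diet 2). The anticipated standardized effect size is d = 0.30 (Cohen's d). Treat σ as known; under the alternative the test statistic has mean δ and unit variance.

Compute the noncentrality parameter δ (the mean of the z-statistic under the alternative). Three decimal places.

δ ≈ 2.067

The noncentrality parameter scales effect size by the design's sample-size factor: δ = d / √(1/n₁ + 1/n₂) = 0.30 / √(1/67 + 1/163) = 2.0672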